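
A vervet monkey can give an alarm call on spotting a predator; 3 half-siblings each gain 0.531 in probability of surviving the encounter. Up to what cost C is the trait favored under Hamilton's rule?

r to a half-sibling = 0.25 (half-sibs share one parent — one path of length 2: r = (1/2)^2 = 1/4).
Hamilton's rule: n·r·B > C, so the trait is favored while C < n·r·B = 3·0.25·0.531 = 0.39825.

0.39825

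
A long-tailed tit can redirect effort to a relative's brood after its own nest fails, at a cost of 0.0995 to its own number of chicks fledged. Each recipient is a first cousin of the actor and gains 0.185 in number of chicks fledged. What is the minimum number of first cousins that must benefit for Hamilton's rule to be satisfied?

5

r to a first cousin = 0.125 (first cousins share one grandparent pair — two paths of length 4: r = 2·(1/2)^4 = 1/8).
Hamilton's rule: n·r·B > C  ⇒  n > C/(r·B) = 0.0995/(0.125·0.185) = 4.303.
The smallest integer exceeding 4.303 is 5.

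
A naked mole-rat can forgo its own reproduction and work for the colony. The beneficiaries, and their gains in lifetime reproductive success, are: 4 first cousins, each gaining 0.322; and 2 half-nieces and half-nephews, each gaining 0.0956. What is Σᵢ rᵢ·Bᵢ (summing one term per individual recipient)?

0.1849

r to a first cousin = 0.125 (first cousins share one grandparent pair — two paths of length 4: r = 2·(1/2)^4 = 1/8).
r to a half-niece or half-nephew = 1/8 (half-aunt/uncle↔niece/nephew: one path of length 3: r = (1/2)^3 = 1/8).
Summing one r·B term per recipient: 4·0.125·0.322 + 2·0.125·0.0956 = 0.1849.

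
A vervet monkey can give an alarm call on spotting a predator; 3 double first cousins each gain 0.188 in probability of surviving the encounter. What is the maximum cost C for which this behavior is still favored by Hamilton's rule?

r to a double first cousin = 0.25 (double first cousins share both grandparent pairs — four paths of length 4: r = 4·(1/2)^4 = 1/4).
Hamilton's rule: n·r·B > C, so the trait is favored while C < n·r·B = 3·0.25·0.188 = 0.141.

0.141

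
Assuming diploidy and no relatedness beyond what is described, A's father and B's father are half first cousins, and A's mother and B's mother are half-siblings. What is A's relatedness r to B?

0.078125

Relatedness sums over independent paths through distinct common ancestors.
A and B are related in two ways: half second cousins through their fathers (r = 1/64) and half first cousins through their mothers (r = 1/16).
r = 1/64 + 1/16 = 5/64 = 0.078125.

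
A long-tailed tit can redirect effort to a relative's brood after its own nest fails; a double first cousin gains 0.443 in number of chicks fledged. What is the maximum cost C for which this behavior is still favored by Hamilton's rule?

r to a double first cousin = 0.25 (double first cousins share both grandparent pairs — four paths of length 4: r = 4·(1/2)^4 = 1/4).
Hamilton's rule: n·r·B > C, so the trait is favored while C < n·r·B = 1·0.25·0.443 = 0.11075.

0.11075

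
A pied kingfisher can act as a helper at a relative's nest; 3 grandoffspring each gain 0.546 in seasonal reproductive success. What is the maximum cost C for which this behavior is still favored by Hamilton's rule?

0.4095

r to a grandoffspring = 1/4 (two parent–offspring links: r = (1/2)^2 = 1/4).
Hamilton's rule: n·r·B > C, so the trait is favored while C < n·r·B = 3·0.25·0.546 = 0.4095.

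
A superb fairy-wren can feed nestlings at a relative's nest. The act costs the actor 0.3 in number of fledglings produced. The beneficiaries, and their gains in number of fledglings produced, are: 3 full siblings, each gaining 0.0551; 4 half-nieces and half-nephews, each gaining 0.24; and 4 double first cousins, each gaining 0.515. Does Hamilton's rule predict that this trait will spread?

Yes

Hamilton's rule: the trait is favored when the sum of r·B over every recipient exceeds the actor's cost C.
r to a full sibling = 0.5 (full sibs share both parents — two paths of length 2: r = 2·(1/2)^2 = 1/2).
r to a half-niece or half-nephew = 0.125 (half-aunt/uncle↔niece/nephew: one path of length 3: r = (1/2)^3 = 1/8).
r to a double first cousin = 1/4 (double first cousins share both grandparent pairs — four paths of length 4: r = 4·(1/2)^4 = 1/4).
Summing one r·B term per recipient: 3·0.5·0.0551 + 4·0.125·0.24 + 4·0.25·0.515 = 0.71765.
0.71765 > 0.3: the indirect benefit exceeds the cost.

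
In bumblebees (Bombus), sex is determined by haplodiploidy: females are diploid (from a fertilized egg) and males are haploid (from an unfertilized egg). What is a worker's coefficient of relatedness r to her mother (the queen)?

0.5

One meiotic link between diploid queen and diploid daughter: r = 1/2.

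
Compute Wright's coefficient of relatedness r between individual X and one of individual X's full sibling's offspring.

Each parent–offspring link contributes a factor of 1/2, and independent paths through distinct common ancestors add.
Full aunt/uncle↔niece/nephew: two paths of length 3 through the shared grandparent pair: r = 2·(1/2)^3 = 1/4.

0.25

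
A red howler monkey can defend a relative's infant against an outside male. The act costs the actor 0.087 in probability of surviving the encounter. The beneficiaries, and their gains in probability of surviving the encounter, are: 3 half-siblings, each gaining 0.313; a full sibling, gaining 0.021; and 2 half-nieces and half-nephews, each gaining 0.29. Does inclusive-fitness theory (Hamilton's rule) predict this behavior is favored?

Hamilton's rule: the trait is favored when the sum of r·B over every recipient exceeds the actor's cost C.
r to a half-sibling = 0.25 (half-sibs share one parent — one path of length 2: r = (1/2)^2 = 1/4).
r to a full sibling = 1/2 (full sibs share both parents — two paths of length 2: r = 2·(1/2)^2 = 1/2).
r to a half-niece or half-nephew = 0.125 (half-aunt/uncle↔niece/nephew: one path of length 3: r = (1/2)^3 = 1/8).
Summing one r·B term per recipient: 3·0.25·0.313 + 1·0.5·0.021 + 2·0.125·0.29 = 0.31775.
0.31775 > 0.087: the indirect benefit exceeds the cost.

Yes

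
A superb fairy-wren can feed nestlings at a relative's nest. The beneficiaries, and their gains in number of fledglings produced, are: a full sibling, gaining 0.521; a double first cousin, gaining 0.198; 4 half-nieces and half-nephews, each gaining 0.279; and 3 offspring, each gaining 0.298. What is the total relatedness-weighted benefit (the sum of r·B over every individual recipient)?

r to a full sibling = 1/2 (full sibs share both parents — two paths of length 2: r = 2·(1/2)^2 = 1/2).
r to a double first cousin = 1/4 (double first cousins share both grandparent pairs — four paths of length 4: r = 4·(1/2)^4 = 1/4).
r to a half-niece or half-nephew = 0.125 (half-aunt/uncle↔niece/nephew: one path of length 3: r = (1/2)^3 = 1/8).
r to an offspring = 1/2 (one parent–offspring link: r = (1/2)^1 = 1/2).
Summing one r·B term per recipient: 1·0.5·0.521 + 1·0.25·0.198 + 4·0.125·0.279 + 3·0.5·0.298 = 0.8965.

0.8965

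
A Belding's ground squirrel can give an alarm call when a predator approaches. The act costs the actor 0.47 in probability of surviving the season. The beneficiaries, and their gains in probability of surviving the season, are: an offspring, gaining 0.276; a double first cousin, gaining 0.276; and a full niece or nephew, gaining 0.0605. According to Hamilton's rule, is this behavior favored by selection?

No

Hamilton's rule: the trait is favored when the sum of r·B over every recipient exceeds the actor's cost C.
r to an offspring = 0.5 (one parent–offspring link: r = (1/2)^1 = 1/2).
r to a double first cousin = 0.25 (double first cousins share both grandparent pairs — four paths of length 4: r = 4·(1/2)^4 = 1/4).
r to a full niece or nephew = 0.25 (full aunt/uncle↔niece/nephew: two paths of length 3 through the shared grandparent pair: r = 2·(1/2)^3 = 1/4).
Summing one r·B term per recipient: 1·0.5·0.276 + 1·0.25·0.276 + 1·0.25·0.0605 = 0.222125.
0.222125 < 0.47: the indirect benefit is less than the cost.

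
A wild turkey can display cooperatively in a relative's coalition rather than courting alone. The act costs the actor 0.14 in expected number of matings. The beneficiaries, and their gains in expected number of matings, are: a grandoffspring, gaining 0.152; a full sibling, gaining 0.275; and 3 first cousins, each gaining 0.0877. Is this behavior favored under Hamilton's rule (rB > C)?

Yes

Hamilton's rule: the trait is favored when the sum of r·B over every recipient exceeds the actor's cost C.
r to a grandoffspring = 1/4 (two parent–offspring links: r = (1/2)^2 = 1/4).
r to a full sibling = 1/2 (full sibs share both parents — two paths of length 2: r = 2·(1/2)^2 = 1/2).
r to a first cousin = 1/8 (first cousins share one grandparent pair — two paths of length 4: r = 2·(1/2)^4 = 1/8).
Summing one r·B term per recipient: 1·0.25·0.152 + 1·0.5·0.275 + 3·0.125·0.0877 = 0.2083875.
0.2083875 > 0.14: the indirect benefit exceeds the cost.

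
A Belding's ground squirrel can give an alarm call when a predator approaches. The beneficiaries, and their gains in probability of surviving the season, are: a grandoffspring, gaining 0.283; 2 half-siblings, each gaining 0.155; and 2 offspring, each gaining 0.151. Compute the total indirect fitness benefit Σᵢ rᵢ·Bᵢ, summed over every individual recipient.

0.29925

r to a grandoffspring = 1/4 (two parent–offspring links: r = (1/2)^2 = 1/4).
r to a half-sibling = 1/4 (half-sibs share one parent — one path of length 2: r = (1/2)^2 = 1/4).
r to an offspring = 0.5 (one parent–offspring link: r = (1/2)^1 = 1/2).
Summing one r·B term per recipient: 1·0.25·0.283 + 2·0.25·0.155 + 2·0.5·0.151 = 0.29925.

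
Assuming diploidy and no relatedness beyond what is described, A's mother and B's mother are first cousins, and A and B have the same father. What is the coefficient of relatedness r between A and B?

0.28125

Relatedness sums over independent paths through distinct common ancestors.
A and B are related in two ways: second cousins through their mothers (r = 1/32) and half-sibs through their shared father (r = 1/4).
r = 1/32 + 1/4 = 0.28125.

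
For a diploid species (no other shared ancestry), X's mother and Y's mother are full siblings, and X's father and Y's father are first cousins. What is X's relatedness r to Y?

Wright's path rule: contributions from independent ancestry routes add.
X and Y are related in two ways: first cousins through their mothers (r = 1/8) and second cousins through their fathers (r = 1/32).
r = 1/8 + 1/32 = 0.15625.

0.15625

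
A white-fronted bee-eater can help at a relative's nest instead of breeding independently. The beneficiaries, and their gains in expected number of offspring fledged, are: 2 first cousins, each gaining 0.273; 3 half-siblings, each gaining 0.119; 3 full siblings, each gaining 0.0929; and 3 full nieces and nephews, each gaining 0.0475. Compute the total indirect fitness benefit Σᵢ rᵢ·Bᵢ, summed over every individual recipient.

r to a first cousin = 1/8 (first cousins share one grandparent pair — two paths of length 4: r = 2·(1/2)^4 = 1/8).
r to a half-sibling = 1/4 (half-sibs share one parent — one path of length 2: r = (1/2)^2 = 1/4).
r to a full sibling = 0.5 (full sibs share both parents — two paths of length 2: r = 2·(1/2)^2 = 1/2).
r to a full niece or nephew = 0.25 (full aunt/uncle↔niece/nephew: two paths of length 3 through the shared grandparent pair: r = 2·(1/2)^3 = 1/4).
Summing one r·B term per recipient: 2·0.125·0.273 + 3·0.25·0.119 + 3·0.5·0.0929 + 3·0.25·0.0475 = 0.332475.

0.332475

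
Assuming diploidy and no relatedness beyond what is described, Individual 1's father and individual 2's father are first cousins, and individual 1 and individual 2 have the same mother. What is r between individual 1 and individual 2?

With two independent routes of shared ancestry, r is the sum of the two contributions.
Individual 1 and individual 2 are related in two ways: second cousins through their fathers (r = 1/32) and half-sibs through their shared mother (r = 1/4).
r = 1/32 + 1/4 = 0.28125.

0.28125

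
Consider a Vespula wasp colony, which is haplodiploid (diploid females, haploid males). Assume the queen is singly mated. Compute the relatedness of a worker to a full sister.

0.75

Haplodiploid full sisters inherit their father's entire haploid genome identically (contributing 1/2) and on average half of their mother's contribution (1/2 · 1/2 = 1/4); r = 1/2 + 1/4 = 3/4.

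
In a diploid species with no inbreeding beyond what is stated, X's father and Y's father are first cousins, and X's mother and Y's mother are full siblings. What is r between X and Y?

Independent pedigree routes through distinct common ancestors add.
X and Y are related in two ways: second cousins through their fathers (r = 1/32) and first cousins through their mothers (r = 1/8).
r = 1/32 + 1/8 = 5/32 = 0.15625.

0.15625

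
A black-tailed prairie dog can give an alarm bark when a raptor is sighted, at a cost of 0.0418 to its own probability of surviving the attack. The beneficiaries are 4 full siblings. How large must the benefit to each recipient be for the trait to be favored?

0.0209

r to a full sibling = 1/2 (full sibs share both parents — two paths of length 2: r = 2·(1/2)^2 = 1/2).
Hamilton's rule with n recipients of equal r: n·r·B > C, so B > C/(n·r) = 0.0418/(4·0.5) = 0.0209.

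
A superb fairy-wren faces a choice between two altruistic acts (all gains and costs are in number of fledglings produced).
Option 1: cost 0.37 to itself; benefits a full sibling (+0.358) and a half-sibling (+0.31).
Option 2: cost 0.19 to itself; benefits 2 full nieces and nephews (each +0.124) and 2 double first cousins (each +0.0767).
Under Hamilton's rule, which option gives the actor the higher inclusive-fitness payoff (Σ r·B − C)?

Option 2

Option 1: r to a full sibling = 0.5.
Option 1: r to a half-sibling = 0.25.
Option 1: Σ r·B − C = (1·0.5·0.358 + 1·0.25·0.31) − 0.37 = -0.1135.
Option 2: r to a full niece or nephew = 0.25.
Option 2: r to a double first cousin = 0.25.
Option 2: Σ r·B − C = (2·0.25·0.124 + 2·0.25·0.0767) − 0.19 = -0.08965.
Option 2 has the higher net inclusive-fitness payoff.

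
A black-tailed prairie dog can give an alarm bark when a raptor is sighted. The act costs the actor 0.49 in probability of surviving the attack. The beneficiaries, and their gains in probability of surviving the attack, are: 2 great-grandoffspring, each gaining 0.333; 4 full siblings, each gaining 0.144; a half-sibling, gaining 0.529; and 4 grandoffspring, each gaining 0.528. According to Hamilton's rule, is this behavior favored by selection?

Hamilton's rule: the trait is favored when the sum of r·B over every recipient exceeds the actor's cost C.
r to a great-grandoffspring = 0.125 (three parent–offspring links: r = (1/2)^3 = 1/8).
r to a full sibling = 1/2 (full sibs share both parents — two paths of length 2: r = 2·(1/2)^2 = 1/2).
r to a half-sibling = 1/4 (half-sibs share one parent — one path of length 2: r = (1/2)^2 = 1/4).
r to a grandoffspring = 1/4 (two parent–offspring links: r = (1/2)^2 = 1/4).
Summing one r·B term per recipient: 2·0.125·0.333 + 4·0.5·0.144 + 1·0.25·0.529 + 4·0.25·0.528 = 1.0315.
1.0315 > 0.49: the indirect benefit exceeds the cost.

Yes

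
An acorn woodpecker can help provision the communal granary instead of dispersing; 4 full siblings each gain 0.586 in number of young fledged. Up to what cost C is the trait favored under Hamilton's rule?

r to a full sibling = 0.5 (full sibs share both parents — two paths of length 2: r = 2·(1/2)^2 = 1/2).
Hamilton's rule: n·r·B > C, so the trait is favored while C < n·r·B = 4·0.5·0.586 = 1.172.

1.172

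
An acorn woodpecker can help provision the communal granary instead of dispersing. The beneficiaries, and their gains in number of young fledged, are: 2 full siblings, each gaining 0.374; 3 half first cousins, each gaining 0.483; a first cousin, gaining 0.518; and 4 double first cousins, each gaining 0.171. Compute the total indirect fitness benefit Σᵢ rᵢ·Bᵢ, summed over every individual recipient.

r to a full sibling = 1/2 (full sibs share both parents — two paths of length 2: r = 2·(1/2)^2 = 1/2).
r to a half first cousin = 0.0625 (half first cousins share one grandparent — one path of length 4: r = (1/2)^4 = 1/16).
r to a first cousin = 0.125 (first cousins share one grandparent pair — two paths of length 4: r = 2·(1/2)^4 = 1/8).
r to a double first cousin = 0.25 (double first cousins share both grandparent pairs — four paths of length 4: r = 4·(1/2)^4 = 1/4).
Summing one r·B term per recipient: 2·0.5·0.374 + 3·0.0625·0.483 + 1·0.125·0.518 + 4·0.25·0.171 = 0.7003125.

0.7003125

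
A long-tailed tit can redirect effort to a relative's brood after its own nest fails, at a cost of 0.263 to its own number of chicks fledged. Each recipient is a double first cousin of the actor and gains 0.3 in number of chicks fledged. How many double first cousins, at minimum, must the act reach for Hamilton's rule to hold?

r to a double first cousin = 1/4 (double first cousins share both grandparent pairs — four paths of length 4: r = 4·(1/2)^4 = 1/4).
Hamilton's rule: n·r·B > C  ⇒  n > C/(r·B) = 0.263/(0.25·0.3) = 3.507.
The smallest integer exceeding 3.507 is 4.

4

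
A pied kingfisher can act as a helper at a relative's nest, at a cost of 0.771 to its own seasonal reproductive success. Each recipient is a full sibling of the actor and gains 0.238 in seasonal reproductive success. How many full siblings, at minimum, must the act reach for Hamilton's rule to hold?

r to a full sibling = 0.5 (full sibs share both parents — two paths of length 2: r = 2·(1/2)^2 = 1/2).
Hamilton's rule: n·r·B > C  ⇒  n > C/(r·B) = 0.771/(0.5·0.238) = 6.479.
The smallest integer exceeding 6.479 is 7.

7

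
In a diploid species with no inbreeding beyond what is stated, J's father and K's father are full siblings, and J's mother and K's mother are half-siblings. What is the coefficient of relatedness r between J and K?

Relatedness sums over independent paths through distinct common ancestors.
J and K are related in two ways: first cousins through their fathers (r = 1/8) and half first cousins through their mothers (r = 1/16).
r = 1/8 + 1/16 = 0.1875.

0.1875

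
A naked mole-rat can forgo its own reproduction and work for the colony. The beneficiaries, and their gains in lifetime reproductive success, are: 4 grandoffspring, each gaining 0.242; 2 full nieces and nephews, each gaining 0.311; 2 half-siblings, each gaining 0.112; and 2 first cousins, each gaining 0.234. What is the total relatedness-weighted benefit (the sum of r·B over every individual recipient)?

r to a grandoffspring = 0.25 (two parent–offspring links: r = (1/2)^2 = 1/4).
r to a full niece or nephew = 1/4 (full aunt/uncle↔niece/nephew: two paths of length 3 through the shared grandparent pair: r = 2·(1/2)^3 = 1/4).
r to a half-sibling = 0.25 (half-sibs share one parent — one path of length 2: r = (1/2)^2 = 1/4).
r to a first cousin = 1/8 (first cousins share one grandparent pair — two paths of length 4: r = 2·(1/2)^4 = 1/8).
Summing one r·B term per recipient: 4·0.25·0.242 + 2·0.25·0.311 + 2·0.25·0.112 + 2·0.125·0.234 = 0.512.

0.512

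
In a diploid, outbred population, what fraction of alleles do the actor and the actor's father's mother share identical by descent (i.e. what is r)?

Each parent–offspring link contributes a factor of 1/2, and independent paths through distinct common ancestors add.
Two parent–offspring links: r = (1/2)^2 = 1/4.

0.25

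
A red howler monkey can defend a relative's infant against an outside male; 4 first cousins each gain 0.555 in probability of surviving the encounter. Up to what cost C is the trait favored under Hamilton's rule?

r to a first cousin = 1/8 (first cousins share one grandparent pair — two paths of length 4: r = 2·(1/2)^4 = 1/8).
Hamilton's rule: n·r·B > C, so the trait is favored while C < n·r·B = 4·0.125·0.555 = 0.2775.

0.2775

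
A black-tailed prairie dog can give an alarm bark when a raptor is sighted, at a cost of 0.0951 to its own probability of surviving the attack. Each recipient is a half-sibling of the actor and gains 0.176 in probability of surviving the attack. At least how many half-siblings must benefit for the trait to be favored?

3

r to a half-sibling = 0.25 (half-sibs share one parent — one path of length 2: r = (1/2)^2 = 1/4).
Hamilton's rule: n·r·B > C  ⇒  n > C/(r·B) = 0.0951/(0.25·0.176) = 2.161.
The smallest integer exceeding 2.161 is 3.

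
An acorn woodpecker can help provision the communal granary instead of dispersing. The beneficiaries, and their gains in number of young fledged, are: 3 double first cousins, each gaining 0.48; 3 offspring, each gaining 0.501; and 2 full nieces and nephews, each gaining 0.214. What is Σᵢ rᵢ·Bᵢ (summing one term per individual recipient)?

r to a double first cousin = 1/4 (double first cousins share both grandparent pairs — four paths of length 4: r = 4·(1/2)^4 = 1/4).
r to an offspring = 1/2 (one parent–offspring link: r = (1/2)^1 = 1/2).
r to a full niece or nephew = 0.25 (full aunt/uncle↔niece/nephew: two paths of length 3 through the shared grandparent pair: r = 2·(1/2)^3 = 1/4).
Summing one r·B term per recipient: 3·0.25·0.48 + 3·0.5·0.501 + 2·0.25·0.214 = 1.2185.

1.2185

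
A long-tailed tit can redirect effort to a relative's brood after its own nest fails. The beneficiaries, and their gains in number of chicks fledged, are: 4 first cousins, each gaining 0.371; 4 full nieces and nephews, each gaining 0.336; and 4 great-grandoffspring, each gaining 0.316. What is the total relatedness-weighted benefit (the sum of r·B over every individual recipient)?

r to a first cousin = 0.125 (first cousins share one grandparent pair — two paths of length 4: r = 2·(1/2)^4 = 1/8).
r to a full niece or nephew = 0.25 (full aunt/uncle↔niece/nephew: two paths of length 3 through the shared grandparent pair: r = 2·(1/2)^3 = 1/4).
r to a great-grandoffspring = 1/8 (three parent–offspring links: r = (1/2)^3 = 1/8).
Summing one r·B term per recipient: 4·0.125·0.371 + 4·0.25·0.336 + 4·0.125·0.316 = 0.6795.

0.6795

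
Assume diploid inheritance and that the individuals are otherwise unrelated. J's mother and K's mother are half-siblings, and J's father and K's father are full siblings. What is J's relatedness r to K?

0.1875

Relatedness sums over independent paths through distinct common ancestors.
J and K are related in two ways: half first cousins through their mothers (r = 1/16) and first cousins through their fathers (r = 1/8).
r = 1/16 + 1/8 = 0.1875.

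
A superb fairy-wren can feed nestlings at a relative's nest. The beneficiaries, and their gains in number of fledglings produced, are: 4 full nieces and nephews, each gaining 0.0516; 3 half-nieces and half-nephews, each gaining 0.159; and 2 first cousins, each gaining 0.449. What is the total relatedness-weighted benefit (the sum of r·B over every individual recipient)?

r to a full niece or nephew = 0.25 (full aunt/uncle↔niece/nephew: two paths of length 3 through the shared grandparent pair: r = 2·(1/2)^3 = 1/4).
r to a half-niece or half-nephew = 0.125 (half-aunt/uncle↔niece/nephew: one path of length 3: r = (1/2)^3 = 1/8).
r to a first cousin = 0.125 (first cousins share one grandparent pair — two paths of length 4: r = 2·(1/2)^4 = 1/8).
Summing one r·B term per recipient: 4·0.25·0.0516 + 3·0.125·0.159 + 2·0.125·0.449 = 0.223475.

0.223475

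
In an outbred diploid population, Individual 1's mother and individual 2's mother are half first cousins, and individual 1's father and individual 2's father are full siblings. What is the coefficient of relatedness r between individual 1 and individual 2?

0.140625

Wright's path rule: contributions from independent ancestry routes add.
Individual 1 and individual 2 are related in two ways: half second cousins through their mothers (r = 1/64) and first cousins through their fathers (r = 1/8).
r = 1/64 + 1/8 = 9/64 = 0.140625.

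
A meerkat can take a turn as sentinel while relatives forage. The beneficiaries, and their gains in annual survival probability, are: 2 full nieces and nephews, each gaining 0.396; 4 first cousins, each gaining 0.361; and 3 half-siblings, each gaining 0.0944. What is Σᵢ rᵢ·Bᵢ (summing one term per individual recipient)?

0.4493

r to a full niece or nephew = 0.25 (full aunt/uncle↔niece/nephew: two paths of length 3 through the shared grandparent pair: r = 2·(1/2)^3 = 1/4).
r to a first cousin = 1/8 (first cousins share one grandparent pair — two paths of length 4: r = 2·(1/2)^4 = 1/8).
r to a half-sibling = 1/4 (half-sibs share one parent — one path of length 2: r = (1/2)^2 = 1/4).
Summing one r·B term per recipient: 2·0.25·0.396 + 4·0.125·0.361 + 3·0.25·0.0944 = 0.4493.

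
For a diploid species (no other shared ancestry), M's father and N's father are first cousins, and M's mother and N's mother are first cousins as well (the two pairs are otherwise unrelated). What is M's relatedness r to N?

0.0625

Relatedness sums over independent paths through distinct common ancestors.
M and N are related in two ways: second cousins through their fathers (r = 1/32) and second cousins through their mothers (r = 1/32).
r = 1/32 + 1/32 = 1/16 = 0.0625.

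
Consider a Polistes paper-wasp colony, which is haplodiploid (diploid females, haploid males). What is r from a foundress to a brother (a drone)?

0.25

Her haploid brother carries none of their father's genes and a random half of their mother's genome; that half matches the maternal half of her own genome with probability 1/2: r = 1/2 · 1/2 = 1/4.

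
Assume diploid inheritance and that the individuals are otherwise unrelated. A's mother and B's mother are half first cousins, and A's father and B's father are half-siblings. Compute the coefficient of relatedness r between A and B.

With two independent routes of shared ancestry, r is the sum of the two contributions.
A and B are related in two ways: half second cousins through their mothers (r = 1/64) and half first cousins through their fathers (r = 1/16).
r = 1/64 + 1/16 = 0.078125.

0.078125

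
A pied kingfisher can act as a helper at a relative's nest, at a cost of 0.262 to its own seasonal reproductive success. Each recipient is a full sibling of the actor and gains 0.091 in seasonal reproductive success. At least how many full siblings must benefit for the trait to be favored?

6

r to a full sibling = 1/2 (full sibs share both parents — two paths of length 2: r = 2·(1/2)^2 = 1/2).
Hamilton's rule: n·r·B > C  ⇒  n > C/(r·B) = 0.262/(0.5·0.091) = 5.758.
The smallest integer exceeding 5.758 is 6.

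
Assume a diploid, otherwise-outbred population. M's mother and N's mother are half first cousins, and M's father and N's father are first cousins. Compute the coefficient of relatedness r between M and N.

Relatedness sums over independent paths through distinct common ancestors.
M and N are related in two ways: half second cousins through their mothers (r = 1/64) and second cousins through their fathers (r = 1/32).
r = 1/64 + 1/32 = 3/64 = 0.046875.

0.046875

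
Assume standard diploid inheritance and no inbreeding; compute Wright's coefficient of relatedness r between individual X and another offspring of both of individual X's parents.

Each parent–offspring link contributes a factor of 1/2, and independent paths through distinct common ancestors add.
Full sibs share both parents — two paths of length 2: r = 2·(1/2)^2 = 1/2.

0.5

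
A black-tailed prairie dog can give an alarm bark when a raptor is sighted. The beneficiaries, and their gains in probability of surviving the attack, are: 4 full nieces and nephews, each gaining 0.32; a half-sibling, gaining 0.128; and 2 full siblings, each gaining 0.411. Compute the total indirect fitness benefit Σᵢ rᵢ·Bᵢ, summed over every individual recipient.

0.763

r to a full niece or nephew = 1/4 (full aunt/uncle↔niece/nephew: two paths of length 3 through the shared grandparent pair: r = 2·(1/2)^3 = 1/4).
r to a half-sibling = 1/4 (half-sibs share one parent — one path of length 2: r = (1/2)^2 = 1/4).
r to a full sibling = 0.5 (full sibs share both parents — two paths of length 2: r = 2·(1/2)^2 = 1/2).
Summing one r·B term per recipient: 4·0.25·0.32 + 1·0.25·0.128 + 2·0.5·0.411 = 0.763.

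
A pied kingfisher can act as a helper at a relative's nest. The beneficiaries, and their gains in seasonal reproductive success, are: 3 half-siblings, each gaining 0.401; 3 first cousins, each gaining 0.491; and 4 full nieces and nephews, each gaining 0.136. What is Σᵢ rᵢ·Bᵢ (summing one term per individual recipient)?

0.620875

r to a half-sibling = 0.25 (half-sibs share one parent — one path of length 2: r = (1/2)^2 = 1/4).
r to a first cousin = 0.125 (first cousins share one grandparent pair — two paths of length 4: r = 2·(1/2)^4 = 1/8).
r to a full niece or nephew = 1/4 (full aunt/uncle↔niece/nephew: two paths of length 3 through the shared grandparent pair: r = 2·(1/2)^3 = 1/4).
Summing one r·B term per recipient: 3·0.25·0.401 + 3·0.125·0.491 + 4·0.25·0.136 = 0.620875.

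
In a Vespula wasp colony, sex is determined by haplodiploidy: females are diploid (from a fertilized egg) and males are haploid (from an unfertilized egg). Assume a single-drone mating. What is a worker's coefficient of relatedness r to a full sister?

Haplodiploid full sisters inherit their father's entire haploid genome identically (contributing 1/2) and on average half of their mother's contribution (1/2 · 1/2 = 1/4); r = 1/2 + 1/4 = 3/4.

0.75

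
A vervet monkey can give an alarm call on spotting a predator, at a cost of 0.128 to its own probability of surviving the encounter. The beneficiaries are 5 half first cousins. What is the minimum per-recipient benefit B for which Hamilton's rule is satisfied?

0.4096

r to a half first cousin = 0.0625 (half first cousins share one grandparent — one path of length 4: r = (1/2)^4 = 1/16).
Hamilton's rule with n recipients of equal r: n·r·B > C, so B > C/(n·r) = 0.128/(5·0.0625) = 0.4096.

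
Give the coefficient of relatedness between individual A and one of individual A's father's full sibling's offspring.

0.125

Each parent–offspring link contributes a factor of 1/2, and independent paths through distinct common ancestors add.
First cousins share one grandparent pair — two paths of length 4: r = 2·(1/2)^4 = 1/8.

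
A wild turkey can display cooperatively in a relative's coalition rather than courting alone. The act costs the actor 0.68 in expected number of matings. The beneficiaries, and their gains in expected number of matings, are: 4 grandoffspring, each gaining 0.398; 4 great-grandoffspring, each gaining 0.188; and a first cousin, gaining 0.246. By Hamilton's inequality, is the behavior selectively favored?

No

Hamilton's rule: the trait is favored when the sum of r·B over every recipient exceeds the actor's cost C.
r to a grandoffspring = 1/4 (two parent–offspring links: r = (1/2)^2 = 1/4).
r to a great-grandoffspring = 0.125 (three parent–offspring links: r = (1/2)^3 = 1/8).
r to a first cousin = 0.125 (first cousins share one grandparent pair — two paths of length 4: r = 2·(1/2)^4 = 1/8).
Summing one r·B term per recipient: 4·0.25·0.398 + 4·0.125·0.188 + 1·0.125·0.246 = 0.52275.
0.52275 < 0.68: the indirect benefit is less than the cost.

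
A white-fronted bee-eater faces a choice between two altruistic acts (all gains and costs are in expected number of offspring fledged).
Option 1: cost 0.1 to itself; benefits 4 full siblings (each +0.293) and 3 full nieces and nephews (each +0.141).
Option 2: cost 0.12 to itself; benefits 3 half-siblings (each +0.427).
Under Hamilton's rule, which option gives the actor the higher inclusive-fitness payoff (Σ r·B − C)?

Option 1: r to a full sibling = 0.5.
Option 1: r to a full niece or nephew = 0.25.
Option 1: Σ r·B − C = (4·0.5·0.293 + 3·0.25·0.141) − 0.1 = 0.59175.
Option 2: r to a half-sibling = 0.25.
Option 2: Σ r·B − C = (3·0.25·0.427) − 0.12 = 0.20025.
Option 1 has the higher net inclusive-fitness payoff.

Option 1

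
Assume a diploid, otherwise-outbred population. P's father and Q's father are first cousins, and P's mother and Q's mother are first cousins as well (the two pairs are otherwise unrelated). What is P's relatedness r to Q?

0.0625

Independent pedigree routes through distinct common ancestors add.
P and Q are related in two ways: second cousins through their fathers (r = 1/32) and second cousins through their mothers (r = 1/32).
r = 1/32 + 1/32 = 1/16 = 0.0625.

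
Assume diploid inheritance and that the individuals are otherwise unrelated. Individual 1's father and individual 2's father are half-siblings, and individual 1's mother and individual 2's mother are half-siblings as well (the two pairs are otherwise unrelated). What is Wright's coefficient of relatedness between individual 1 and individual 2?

Independent pedigree routes through distinct common ancestors add.
Individual 1 and individual 2 are related in two ways: half first cousins through their fathers (r = 1/16) and half first cousins through their mothers (r = 1/16).
r = 1/16 + 1/16 = 0.125.

0.125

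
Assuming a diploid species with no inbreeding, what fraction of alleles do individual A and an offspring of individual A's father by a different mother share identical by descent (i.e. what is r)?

Each parent–offspring link contributes a factor of 1/2, and independent paths through distinct common ancestors add.
Half-sibs share one parent — one path of length 2: r = (1/2)^2 = 1/4.

0.25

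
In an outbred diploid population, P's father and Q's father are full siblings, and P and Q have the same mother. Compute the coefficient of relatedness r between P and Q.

0.375

Wright's path rule: contributions from independent ancestry routes add.
P and Q are related in two ways: first cousins through their fathers (r = 1/8) and half-sibs through their shared mother (r = 1/4).
r = 1/8 + 1/4 = 0.375.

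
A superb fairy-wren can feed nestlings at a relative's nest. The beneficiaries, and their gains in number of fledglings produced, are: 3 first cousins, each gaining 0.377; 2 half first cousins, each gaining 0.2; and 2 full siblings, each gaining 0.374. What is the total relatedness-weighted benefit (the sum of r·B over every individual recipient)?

r to a first cousin = 0.125 (first cousins share one grandparent pair — two paths of length 4: r = 2·(1/2)^4 = 1/8).
r to a half first cousin = 1/16 (half first cousins share one grandparent — one path of length 4: r = (1/2)^4 = 1/16).
r to a full sibling = 1/2 (full sibs share both parents — two paths of length 2: r = 2·(1/2)^2 = 1/2).
Summing one r·B term per recipient: 3·0.125·0.377 + 2·0.0625·0.2 + 2·0.5·0.374 = 0.540375.

0.540375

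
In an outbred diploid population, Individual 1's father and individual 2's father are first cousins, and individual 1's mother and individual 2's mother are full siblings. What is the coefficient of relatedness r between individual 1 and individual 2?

0.15625

Wright's path rule: contributions from independent ancestry routes add.
Individual 1 and individual 2 are related in two ways: second cousins through their fathers (r = 1/32) and first cousins through their mothers (r = 1/8).
r = 1/32 + 1/8 = 5/32 = 0.15625.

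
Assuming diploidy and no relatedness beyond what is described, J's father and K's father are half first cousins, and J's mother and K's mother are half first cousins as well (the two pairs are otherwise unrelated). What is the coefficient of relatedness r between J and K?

0.03125

Relatedness sums over independent paths through distinct common ancestors.
J and K are related in two ways: half second cousins through their fathers (r = 1/64) and half second cousins through their mothers (r = 1/64).
r = 1/64 + 1/64 = 0.03125.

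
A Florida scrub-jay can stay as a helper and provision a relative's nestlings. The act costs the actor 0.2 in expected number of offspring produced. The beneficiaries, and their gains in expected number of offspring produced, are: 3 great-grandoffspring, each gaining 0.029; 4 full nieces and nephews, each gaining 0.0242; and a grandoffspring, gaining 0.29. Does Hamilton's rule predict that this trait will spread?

Hamilton's rule: the trait is favored when the sum of r·B over every recipient exceeds the actor's cost C.
r to a great-grandoffspring = 1/8 (three parent–offspring links: r = (1/2)^3 = 1/8).
r to a full niece or nephew = 1/4 (full aunt/uncle↔niece/nephew: two paths of length 3 through the shared grandparent pair: r = 2·(1/2)^3 = 1/4).
r to a grandoffspring = 0.25 (two parent–offspring links: r = (1/2)^2 = 1/4).
Summing one r·B term per recipient: 3·0.125·0.029 + 4·0.25·0.0242 + 1·0.25·0.29 = 0.107575.
0.107575 < 0.2: the indirect benefit is less than the cost.

No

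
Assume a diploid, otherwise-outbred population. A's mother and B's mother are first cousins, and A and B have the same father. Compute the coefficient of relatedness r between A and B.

Wright's path rule: contributions from independent ancestry routes add.
A and B are related in two ways: second cousins through their mothers (r = 1/32) and half-sibs through their shared father (r = 1/4).
r = 1/32 + 1/4 = 0.28125.

0.28125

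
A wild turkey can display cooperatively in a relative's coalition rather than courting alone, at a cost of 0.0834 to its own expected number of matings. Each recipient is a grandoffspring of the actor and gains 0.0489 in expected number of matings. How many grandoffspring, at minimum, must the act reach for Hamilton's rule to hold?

7

r to a grandoffspring = 0.25 (two parent–offspring links: r = (1/2)^2 = 1/4).
Hamilton's rule: n·r·B > C  ⇒  n > C/(r·B) = 0.0834/(0.25·0.0489) = 6.822.
The smallest integer exceeding 6.822 is 7.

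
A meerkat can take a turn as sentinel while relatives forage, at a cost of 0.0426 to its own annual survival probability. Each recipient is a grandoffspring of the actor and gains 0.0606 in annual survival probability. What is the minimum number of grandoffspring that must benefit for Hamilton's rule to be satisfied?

r to a grandoffspring = 0.25 (two parent–offspring links: r = (1/2)^2 = 1/4).
Hamilton's rule: n·r·B > C  ⇒  n > C/(r·B) = 0.0426/(0.25·0.0606) = 2.812.
The smallest integer exceeding 2.812 is 3.

3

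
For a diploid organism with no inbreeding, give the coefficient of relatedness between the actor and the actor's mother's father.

0.25

Each parent–offspring link contributes a factor of 1/2, and independent paths through distinct common ancestors add.
Two parent–offspring links: r = (1/2)^2 = 1/4.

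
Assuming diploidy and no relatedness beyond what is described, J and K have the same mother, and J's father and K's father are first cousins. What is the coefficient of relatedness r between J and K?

0.28125

Relatedness sums over independent paths through distinct common ancestors.
J and K are related in two ways: half-sibs through their shared mother (r = 1/4) and second cousins through their fathers (r = 1/32).
r = 1/4 + 1/32 = 9/32 = 0.28125.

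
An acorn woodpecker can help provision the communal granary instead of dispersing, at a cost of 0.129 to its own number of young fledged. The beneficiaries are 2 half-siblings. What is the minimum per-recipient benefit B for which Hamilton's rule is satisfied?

0.258

r to a half-sibling = 0.25 (half-sibs share one parent — one path of length 2: r = (1/2)^2 = 1/4).
Hamilton's rule with n recipients of equal r: n·r·B > C, so B > C/(n·r) = 0.129/(2·0.25) = 0.258.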